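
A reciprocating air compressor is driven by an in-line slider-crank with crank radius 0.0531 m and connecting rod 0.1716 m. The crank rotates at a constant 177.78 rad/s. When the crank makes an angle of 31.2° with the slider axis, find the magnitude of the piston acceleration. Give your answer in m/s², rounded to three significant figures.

ω = 177.8 rad/s
x(θ) = r cosθ + √(L² − r² sin²θ); with ω constant, a = ω²·d²x/dθ².
d²x/dθ² = −r cosθ − r²(cos2θ)/√u − r⁴ sin²2θ/(4u^{3/2}),  u = L² − r² sin²θ = 0.0286899 m².
Substituting r = 0.0531 m, L = 0.1716 m, θ = 31.2°: d²x/dθ² = -0.053453 m.
a = ω²·d²x/dθ² = (177.8)²·(-0.053453) = -1689.4 m/s²;  |a| = 1689.4 m/s².

1690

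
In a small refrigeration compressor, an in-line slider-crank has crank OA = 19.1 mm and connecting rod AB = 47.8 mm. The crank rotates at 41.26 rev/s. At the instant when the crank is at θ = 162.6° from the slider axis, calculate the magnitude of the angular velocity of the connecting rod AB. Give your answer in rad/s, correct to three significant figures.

ω = 259.2 rad/s (converted from 41.26 rev/s).
The rod makes angle φ with the slider axis where L sinφ = r sinθ; differentiating, L cosφ·φ̇ = r ω cosθ.
L cosφ = √(L² − r² sin²θ) = 0.047458 m.
|ω_rod| = r ω |cosθ| / √(L² − r² sin²θ) = 0.0191·259.2·0.95424/0.047458 = 99.562 rad/s.

99.6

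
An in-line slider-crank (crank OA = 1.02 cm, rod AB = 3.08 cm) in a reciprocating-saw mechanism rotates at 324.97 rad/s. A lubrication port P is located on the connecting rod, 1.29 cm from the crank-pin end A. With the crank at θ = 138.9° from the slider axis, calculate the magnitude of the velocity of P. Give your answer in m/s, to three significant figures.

2.43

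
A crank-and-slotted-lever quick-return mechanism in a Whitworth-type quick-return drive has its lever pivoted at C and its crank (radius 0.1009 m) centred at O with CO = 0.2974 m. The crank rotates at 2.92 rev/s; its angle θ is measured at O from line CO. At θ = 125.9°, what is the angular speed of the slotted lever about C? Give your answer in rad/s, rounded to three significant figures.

2.14

ω = 18.35 rad/s (from 2.92 rev/s).
Crank pin A relative to C: A = (d + r cosθ, r sinθ); lever angle φ = atan2(r sinθ, d + r cosθ).
Differentiating tanφ: φ̇ = rω(d cosθ + r)/(d² + r² + 2dr cosθ).
d² + r² + 2dr cosθ = |CA|² = 0.0634362 m²;  d cosθ + r = -0.073487 m.
|ω_lever| = |0.1009·18.35·-0.073487| / 0.0634362 = 2.1445 rad/s.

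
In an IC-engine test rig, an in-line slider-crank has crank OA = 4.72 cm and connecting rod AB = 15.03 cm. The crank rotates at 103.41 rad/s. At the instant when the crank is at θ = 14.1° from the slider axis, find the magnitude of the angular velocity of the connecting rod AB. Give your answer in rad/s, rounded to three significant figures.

ω = 103.4 rad/s
The rod makes angle φ with the slider axis where L sinφ = r sinθ; differentiating, L cosφ·φ̇ = r ω cosθ.
L cosφ = √(L² − r² sin²θ) = 0.14986 m.
|ω_rod| = r ω |cosθ| / √(L² − r² sin²θ) = 0.0472·103.4·0.96987/0.14986 = 31.589 rad/s.

31.6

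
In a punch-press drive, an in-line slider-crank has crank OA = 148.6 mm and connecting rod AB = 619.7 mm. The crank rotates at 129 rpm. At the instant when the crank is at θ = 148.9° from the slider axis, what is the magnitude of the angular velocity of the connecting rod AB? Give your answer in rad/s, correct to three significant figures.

2.80

ω = 13.51 rad/s (converted from 129 rpm).
The rod makes angle φ with the slider axis where L sinφ = r sinθ; differentiating, L cosφ·φ̇ = r ω cosθ.
L cosφ = √(L² − r² sin²θ) = 0.61493 m.
|ω_rod| = r ω |cosθ| / √(L² − r² sin²θ) = 0.1486·13.51·0.85627/0.61493 = 2.7953 rad/s.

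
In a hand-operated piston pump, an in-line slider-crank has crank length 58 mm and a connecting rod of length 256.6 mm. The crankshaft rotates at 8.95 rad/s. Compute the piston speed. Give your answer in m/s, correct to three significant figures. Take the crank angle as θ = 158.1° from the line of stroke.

ω = 8.95 rad/s
For an in-line slider-crank, x = r cosθ + √(L² − r² sin²θ), so v = −rω sinθ·[1 + r cosθ/√(L² − r² sin²θ)].
With r = 0.058 m, L = 0.2566 m, θ = 158.1°: √(L² − r² sin²θ) = 0.25569 m.
v = −0.058·8.95·0.37299·[1 + 0.058·-0.92784/0.25569] = -0.15287 m/s.
|v| = 0.15287 m/s.

0.153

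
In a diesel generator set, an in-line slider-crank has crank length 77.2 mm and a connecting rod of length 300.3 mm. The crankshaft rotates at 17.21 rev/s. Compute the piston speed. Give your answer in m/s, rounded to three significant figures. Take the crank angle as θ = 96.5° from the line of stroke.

8.04

ω = 2π·17.2 = 108.1 rad/s
For an in-line slider-crank, x = r cosθ + √(L² − r² sin²θ), so v = −rω sinθ·[1 + r cosθ/√(L² − r² sin²θ)].
With r = 0.0772 m, L = 0.3003 m, θ = 96.5°: √(L² − r² sin²θ) = 0.29034 m.
v = −0.0772·108.1·0.99357·[1 + 0.0772·-0.11320/0.29034] = -8.0446 m/s.
|v| = 8.0446 m/s.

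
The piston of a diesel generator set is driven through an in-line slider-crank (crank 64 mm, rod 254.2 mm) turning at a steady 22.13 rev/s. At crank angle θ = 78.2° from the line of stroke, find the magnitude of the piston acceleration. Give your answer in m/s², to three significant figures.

ω = 2π·22.1 = 139 rad/s
x(θ) = r cosθ + √(L² − r² sin²θ); with ω constant, a = ω²·d²x/dθ².
d²x/dθ² = −r cosθ − r²(cos2θ)/√u − r⁴ sin²2θ/(4u^{3/2}),  u = L² − r² sin²θ = 0.0606929 m².
Substituting r = 0.064 m, L = 0.2542 m, θ = 78.2°: d²x/dθ² = +0.0021028 m.
a = ω²·d²x/dθ² = (139)²·(+0.0021028) = +40.657 m/s²;  |a| = 40.657 m/s².

40.7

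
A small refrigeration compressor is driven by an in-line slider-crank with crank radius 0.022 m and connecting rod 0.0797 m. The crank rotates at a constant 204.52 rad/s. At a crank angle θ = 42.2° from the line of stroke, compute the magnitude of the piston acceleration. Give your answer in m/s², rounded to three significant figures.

ω = 204.5 rad/s
x(θ) = r cosθ + √(L² − r² sin²θ); with ω constant, a = ω²·d²x/dθ².
d²x/dθ² = −r cosθ − r²(cos2θ)/√u − r⁴ sin²2θ/(4u^{3/2}),  u = L² − r² sin²θ = 0.00613371 m².
Substituting r = 0.022 m, L = 0.0797 m, θ = 42.2°: d²x/dθ² = -0.017022 m.
a = ω²·d²x/dθ² = (204.5)²·(-0.017022) = -711.98 m/s²;  |a| = 711.98 m/s².

712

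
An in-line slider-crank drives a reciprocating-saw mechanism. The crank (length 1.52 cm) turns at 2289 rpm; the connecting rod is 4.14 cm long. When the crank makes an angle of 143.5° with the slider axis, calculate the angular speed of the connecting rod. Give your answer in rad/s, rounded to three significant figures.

72.5

ω = 239.7 rad/s (converted from 2289 rpm).
The rod makes angle φ with the slider axis where L sinφ = r sinθ; differentiating, L cosφ·φ̇ = r ω cosθ.
L cosφ = √(L² − r² sin²θ) = 0.040401 m.
|ω_rod| = r ω |cosθ| / √(L² − r² sin²θ) = 0.0152·239.7·0.80386/0.040401 = 72.495 rad/s.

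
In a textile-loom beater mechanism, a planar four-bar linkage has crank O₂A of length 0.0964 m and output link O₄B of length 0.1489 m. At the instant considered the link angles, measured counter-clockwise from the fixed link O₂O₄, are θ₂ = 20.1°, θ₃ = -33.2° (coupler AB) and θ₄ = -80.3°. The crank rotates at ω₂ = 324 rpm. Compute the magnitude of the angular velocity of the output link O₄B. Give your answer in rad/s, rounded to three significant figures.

ω₂ = 33.93 rad/s (from 324 rpm).
Differentiating the loop-closure r₂e^{iθ₂}+r₃e^{iθ₃}=r₁+r₄e^{iθ₄} gives r₂ω₂e^{iθ₂}+r₃ω₃e^{iθ₃}=r₄ω₄e^{iθ₄}.
Eliminating the other unknown: ω₄ = r₂ω₂ sin(θ₂−θ₃) / [r₄ sin(θ₄−θ₃)].
Numerator sine = +0.80178; denominator sine = -0.73254.
Result = 0.0964·33.93·(+0.80178) / (0.1489·(-0.73254)) = -24.042 rad/s; magnitude 24.042 rad/s.

24.0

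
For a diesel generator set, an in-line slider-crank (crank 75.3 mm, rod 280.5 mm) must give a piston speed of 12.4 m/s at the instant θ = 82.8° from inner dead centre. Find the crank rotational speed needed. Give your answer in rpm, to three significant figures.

1530

For an in-line slider-crank, |v_piston| = rω|sinθ|·[1 + r cosθ/√(L² − r² sin²θ)].
With r = 0.0753 m, L = 0.2805 m, θ = 82.8°: the bracketed kinematic factor |dx/dθ| = 0.077314 m.
ω = v/|dx/dθ| = 12.4/0.077314 = 160.39 rad/s.
N = 60ω/(2π) = 1531.6 rpm.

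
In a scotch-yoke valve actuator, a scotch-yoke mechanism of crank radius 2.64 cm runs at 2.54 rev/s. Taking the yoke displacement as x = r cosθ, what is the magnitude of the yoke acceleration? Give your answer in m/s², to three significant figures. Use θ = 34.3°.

ω = 15.96 rad/s (from 2.54 rev/s).
x = r cosθ ⇒ ẍ = −rω² cosθ (ω constant).
|a| = rω²|cosθ| = 0.0264·(15.96)²·|cos 34.3°| = 5.5547 m/s².

5.55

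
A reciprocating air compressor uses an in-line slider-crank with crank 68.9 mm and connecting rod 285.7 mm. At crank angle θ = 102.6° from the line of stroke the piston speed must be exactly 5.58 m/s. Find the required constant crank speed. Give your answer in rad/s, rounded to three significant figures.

For an in-line slider-crank, |v_piston| = rω|sinθ|·[1 + r cosθ/√(L² − r² sin²θ)].
With r = 0.0689 m, L = 0.2857 m, θ = 102.6°: the bracketed kinematic factor |dx/dθ| = 0.063601 m.
ω = v/|dx/dθ| = 5.58/0.063601 = 87.734 rad/s.

87.7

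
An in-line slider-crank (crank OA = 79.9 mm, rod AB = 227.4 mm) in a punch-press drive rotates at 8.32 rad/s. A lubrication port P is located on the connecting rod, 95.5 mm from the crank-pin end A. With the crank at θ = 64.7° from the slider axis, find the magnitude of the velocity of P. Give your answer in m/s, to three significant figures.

0.662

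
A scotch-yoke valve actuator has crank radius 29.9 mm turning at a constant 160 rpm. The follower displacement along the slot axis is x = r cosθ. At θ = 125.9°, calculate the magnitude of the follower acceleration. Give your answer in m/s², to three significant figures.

4.92

ω = 16.76 rad/s (from 160 rpm).
x = r cosθ ⇒ ẍ = −rω² cosθ (ω constant).
|a| = rω²|cosθ| = 0.0299·(16.76)²·|cos 125.9°| = 4.922 m/s².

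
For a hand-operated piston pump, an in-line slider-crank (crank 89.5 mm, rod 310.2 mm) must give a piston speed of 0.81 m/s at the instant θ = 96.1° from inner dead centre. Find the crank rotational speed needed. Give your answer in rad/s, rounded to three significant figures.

9.40

For an in-line slider-crank, |v_piston| = rω|sinθ|·[1 + r cosθ/√(L² − r² sin²θ)].
With r = 0.0895 m, L = 0.3102 m, θ = 96.1°: the bracketed kinematic factor |dx/dθ| = 0.086145 m.
ω = v/|dx/dθ| = 0.81/0.086145 = 9.4027 rad/s.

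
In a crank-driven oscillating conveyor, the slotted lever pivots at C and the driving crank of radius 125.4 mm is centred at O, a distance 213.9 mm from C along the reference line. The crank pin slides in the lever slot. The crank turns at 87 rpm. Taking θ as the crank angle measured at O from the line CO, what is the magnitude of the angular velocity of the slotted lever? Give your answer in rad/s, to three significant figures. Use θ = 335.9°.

3.32

ω = 9.111 rad/s (from 87 rpm).
Crank pin A relative to C: A = (d + r cosθ, r sinθ); lever angle φ = atan2(r sinθ, d + r cosθ).
Differentiating tanφ: φ̇ = rω(d cosθ + r)/(d² + r² + 2dr cosθ).
d² + r² + 2dr cosθ = |CA|² = 0.110448 m²;  d cosθ + r = +0.32066 m.
|ω_lever| = |0.1254·9.111·+0.32066| / 0.110448 = 3.3168 rad/s.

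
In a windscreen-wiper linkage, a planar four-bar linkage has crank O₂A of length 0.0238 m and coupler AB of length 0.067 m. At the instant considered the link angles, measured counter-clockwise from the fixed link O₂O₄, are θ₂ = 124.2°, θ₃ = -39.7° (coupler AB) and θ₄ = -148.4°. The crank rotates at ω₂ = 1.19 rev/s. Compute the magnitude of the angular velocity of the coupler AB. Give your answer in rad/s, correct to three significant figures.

2.80

ω₂ = 7.477 rad/s (from 1.19 rev/s).
Differentiating the loop-closure r₂e^{iθ₂}+r₃e^{iθ₃}=r₁+r₄e^{iθ₄} gives r₂ω₂e^{iθ₂}+r₃ω₃e^{iθ₃}=r₄ω₄e^{iθ₄}.
Eliminating the other unknown: ω₃ = r₂ω₂ sin(θ₄−θ₂) / [r₃ sin(θ₃−θ₄)].
Numerator sine = +0.99897; denominator sine = +0.94721.
Result = 0.0238·7.477·(+0.99897) / (0.067·(+0.94721)) = +2.8011 rad/s; magnitude 2.8011 rad/s.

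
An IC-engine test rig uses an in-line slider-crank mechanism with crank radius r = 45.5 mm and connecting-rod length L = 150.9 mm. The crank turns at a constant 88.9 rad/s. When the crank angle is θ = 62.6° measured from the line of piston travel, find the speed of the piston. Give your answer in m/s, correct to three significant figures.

4.11

ω = 88.9 rad/s
For an in-line slider-crank, x = r cosθ + √(L² − r² sin²θ), so v = −rω sinθ·[1 + r cosθ/√(L² − r² sin²θ)].
With r = 0.0455 m, L = 0.1509 m, θ = 62.6°: √(L² − r² sin²θ) = 0.14539 m.
v = −0.0455·88.9·0.88782·[1 + 0.0455·0.46020/0.14539] = -4.1084 m/s.
|v| = 4.1084 m/s.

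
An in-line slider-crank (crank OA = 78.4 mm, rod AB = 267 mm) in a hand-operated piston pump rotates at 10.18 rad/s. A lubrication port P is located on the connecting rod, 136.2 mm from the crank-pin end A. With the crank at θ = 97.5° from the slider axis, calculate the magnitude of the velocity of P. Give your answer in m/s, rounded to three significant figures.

0.777

ω = 10.18 rad/s.  Crank-pin speed |V_A| = rω = 0.79811 m/s, perpendicular to OA.
Rod angle: sinφ = −(r/L) sinθ ⇒ φ = -16.925°; ω_rod = −rω cosθ/√(L²−r²sin²θ) = +0.40783 rad/s.
V_P = V_A + ω_rod × AP, with AP = 0.1362 m along the rod.
Components: V_Px = −rω sinθ − a·ω_rod·sinφ = -0.77511 m/s;  V_Py = rω cosθ + a·ω_rod·cosφ = -0.051034 m/s.
|V_P| = √(V_Px² + V_Py²) = 0.77679 m/s.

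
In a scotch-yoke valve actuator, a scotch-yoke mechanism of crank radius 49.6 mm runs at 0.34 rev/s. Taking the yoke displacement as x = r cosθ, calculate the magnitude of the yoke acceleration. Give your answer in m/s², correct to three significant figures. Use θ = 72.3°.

0.0688

ω = 2.136 rad/s (from 0.34 rev/s).
x = r cosθ ⇒ ẍ = −rω² cosθ (ω constant).
|a| = rω²|cosθ| = 0.0496·(2.136)²·|cos 72.3°| = 0.068821 m/s².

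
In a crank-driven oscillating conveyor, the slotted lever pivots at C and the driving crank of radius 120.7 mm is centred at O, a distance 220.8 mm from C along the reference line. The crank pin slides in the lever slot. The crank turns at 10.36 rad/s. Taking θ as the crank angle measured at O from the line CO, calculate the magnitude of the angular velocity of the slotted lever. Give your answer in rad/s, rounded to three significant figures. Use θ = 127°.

0.488

ω = 10.36 rad/s
Crank pin A relative to C: A = (d + r cosθ, r sinθ); lever angle φ = atan2(r sinθ, d + r cosθ).
Differentiating tanφ: φ̇ = rω(d cosθ + r)/(d² + r² + 2dr cosθ).
d² + r² + 2dr cosθ = |CA|² = 0.0312437 m²;  d cosθ + r = -0.012181 m.
|ω_lever| = |0.1207·10.36·-0.012181| / 0.0312437 = 0.4875 rad/s.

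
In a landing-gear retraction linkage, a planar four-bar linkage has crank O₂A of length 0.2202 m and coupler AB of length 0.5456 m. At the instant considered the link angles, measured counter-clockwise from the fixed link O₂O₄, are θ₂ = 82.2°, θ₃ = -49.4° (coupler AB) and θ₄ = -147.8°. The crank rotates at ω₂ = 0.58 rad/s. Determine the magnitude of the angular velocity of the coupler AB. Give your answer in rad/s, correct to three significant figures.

0.181

ω₂ = 0.58 rad/s
Differentiating the loop-closure r₂e^{iθ₂}+r₃e^{iθ₃}=r₁+r₄e^{iθ₄} gives r₂ω₂e^{iθ₂}+r₃ω₃e^{iθ₃}=r₄ω₄e^{iθ₄}.
Eliminating the other unknown: ω₃ = r₂ω₂ sin(θ₄−θ₂) / [r₃ sin(θ₃−θ₄)].
Numerator sine = +0.76604; denominator sine = +0.98927.
Result = 0.2202·0.58·(+0.76604) / (0.5456·(+0.98927)) = +0.18126 rad/s; magnitude 0.18126 rad/s.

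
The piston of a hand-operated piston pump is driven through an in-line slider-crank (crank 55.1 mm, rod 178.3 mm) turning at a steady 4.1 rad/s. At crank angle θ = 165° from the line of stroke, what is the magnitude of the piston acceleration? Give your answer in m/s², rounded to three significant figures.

ω = 4.1 rad/s
x(θ) = r cosθ + √(L² − r² sin²θ); with ω constant, a = ω²·d²x/dθ².
d²x/dθ² = −r cosθ − r²(cos2θ)/√u − r⁴ sin²2θ/(4u^{3/2}),  u = L² − r² sin²θ = 0.0315875 m².
Substituting r = 0.0551 m, L = 0.1783 m, θ = 165°: d²x/dθ² = +0.038326 m.
a = ω²·d²x/dθ² = (4.1)²·(+0.038326) = +0.64426 m/s²;  |a| = 0.64426 m/s².

0.644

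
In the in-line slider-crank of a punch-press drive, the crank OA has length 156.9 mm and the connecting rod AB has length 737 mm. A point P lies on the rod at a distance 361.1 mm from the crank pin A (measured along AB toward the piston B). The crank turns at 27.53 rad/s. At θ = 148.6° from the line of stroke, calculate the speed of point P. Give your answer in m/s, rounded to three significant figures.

2.78

ω = 27.53 rad/s.  Crank-pin speed |V_A| = rω = 4.3195 m/s, perpendicular to OA.
Rod angle: sinφ = −(r/L) sinθ ⇒ φ = -6.368°; ω_rod = −rω cosθ/√(L²−r²sin²θ) = +5.0336 rad/s.
V_P = V_A + ω_rod × AP, with AP = 0.3611 m along the rod.
Components: V_Px = −rω sinθ − a·ω_rod·sinφ = -2.0489 m/s;  V_Py = rω cosθ + a·ω_rod·cosφ = -1.8805 m/s.
|V_P| = √(V_Px² + V_Py²) = 2.781 m/s.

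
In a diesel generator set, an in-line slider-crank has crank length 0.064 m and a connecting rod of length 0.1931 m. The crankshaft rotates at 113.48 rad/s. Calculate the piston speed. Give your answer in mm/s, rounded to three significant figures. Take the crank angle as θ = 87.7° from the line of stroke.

ω = 113.5 rad/s
For an in-line slider-crank, x = r cosθ + √(L² − r² sin²θ), so v = −rω sinθ·[1 + r cosθ/√(L² − r² sin²θ)].
With r = 0.064 m, L = 0.1931 m, θ = 87.7°: √(L² − r² sin²θ) = 0.1822 m.
v = −0.064·113.5·0.99919·[1 + 0.064·0.04013/0.1822] = -7.3592 m/s.
|v| = 7.3592 m/s = 7359.2 mm/s.

7360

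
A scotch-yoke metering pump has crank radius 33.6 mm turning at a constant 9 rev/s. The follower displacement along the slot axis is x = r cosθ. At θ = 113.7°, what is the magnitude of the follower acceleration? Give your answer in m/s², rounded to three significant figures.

43.2

ω = 56.55 rad/s (from 9 rev/s).
x = r cosθ ⇒ ẍ = −rω² cosθ (ω constant).
|a| = rω²|cosθ| = 0.0336·(56.55)²·|cos 113.7°| = 43.187 m/s².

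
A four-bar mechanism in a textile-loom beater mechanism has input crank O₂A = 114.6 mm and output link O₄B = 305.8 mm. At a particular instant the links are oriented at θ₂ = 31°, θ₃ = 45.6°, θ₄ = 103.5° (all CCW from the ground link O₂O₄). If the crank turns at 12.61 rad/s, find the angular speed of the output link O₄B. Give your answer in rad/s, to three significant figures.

ω₂ = 12.61 rad/s
Differentiating the loop-closure r₂e^{iθ₂}+r₃e^{iθ₃}=r₁+r₄e^{iθ₄} gives r₂ω₂e^{iθ₂}+r₃ω₃e^{iθ₃}=r₄ω₄e^{iθ₄}.
Eliminating the other unknown: ω₄ = r₂ω₂ sin(θ₂−θ₃) / [r₄ sin(θ₄−θ₃)].
Numerator sine = -0.25207; denominator sine = +0.84712.
Result = 0.1146·12.61·(-0.25207) / (0.3058·(+0.84712)) = -1.4062 rad/s; magnitude 1.4062 rad/s.

1.41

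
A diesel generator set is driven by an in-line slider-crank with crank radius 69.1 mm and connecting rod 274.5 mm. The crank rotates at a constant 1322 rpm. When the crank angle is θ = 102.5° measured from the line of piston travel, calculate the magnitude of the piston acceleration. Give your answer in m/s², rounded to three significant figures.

ω = 2π·1322/60 = 138.4 rad/s
x(θ) = r cosθ + √(L² − r² sin²θ); with ω constant, a = ω²·d²x/dθ².
d²x/dθ² = −r cosθ − r²(cos2θ)/√u − r⁴ sin²2θ/(4u^{3/2}),  u = L² − r² sin²θ = 0.0707991 m².
Substituting r = 0.0691 m, L = 0.2745 m, θ = 102.5°: d²x/dθ² = +0.031166 m.
a = ω²·d²x/dθ² = (138.4)²·(+0.031166) = +597.3 m/s²;  |a| = 597.3 m/s².

597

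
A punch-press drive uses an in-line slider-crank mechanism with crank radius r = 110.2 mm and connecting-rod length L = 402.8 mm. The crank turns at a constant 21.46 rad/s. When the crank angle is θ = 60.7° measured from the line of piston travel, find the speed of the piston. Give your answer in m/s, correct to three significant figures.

ω = 21.46 rad/s
For an in-line slider-crank, x = r cosθ + √(L² − r² sin²θ), so v = −rω sinθ·[1 + r cosθ/√(L² − r² sin²θ)].
With r = 0.1102 m, L = 0.4028 m, θ = 60.7°: √(L² − r² sin²θ) = 0.39117 m.
v = −0.1102·21.46·0.87207·[1 + 0.1102·0.48938/0.39117] = -2.3467 m/s.
|v| = 2.3467 m/s.

2.35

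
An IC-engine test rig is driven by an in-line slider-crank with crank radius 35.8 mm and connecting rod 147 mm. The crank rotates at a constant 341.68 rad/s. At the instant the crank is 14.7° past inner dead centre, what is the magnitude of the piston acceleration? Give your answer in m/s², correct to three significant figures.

ω = 341.7 rad/s
x(θ) = r cosθ + √(L² − r² sin²θ); with ω constant, a = ω²·d²x/dθ².
d²x/dθ² = −r cosθ − r²(cos2θ)/√u − r⁴ sin²2θ/(4u^{3/2}),  u = L² − r² sin²θ = 0.0215265 m².
Substituting r = 0.0358 m, L = 0.147 m, θ = 14.7°: d²x/dθ² = -0.04227 m.
a = ω²·d²x/dθ² = (341.7)²·(-0.04227) = -4934.8 m/s²;  |a| = 4934.8 m/s².

4930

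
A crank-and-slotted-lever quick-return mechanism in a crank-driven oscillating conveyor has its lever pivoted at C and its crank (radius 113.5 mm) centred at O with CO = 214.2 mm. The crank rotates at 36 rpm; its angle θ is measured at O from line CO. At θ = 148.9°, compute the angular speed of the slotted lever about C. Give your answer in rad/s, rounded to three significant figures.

ω = 3.77 rad/s (from 36 rpm).
Crank pin A relative to C: A = (d + r cosθ, r sinθ); lever angle φ = atan2(r sinθ, d + r cosθ).
Differentiating tanφ: φ̇ = rω(d cosθ + r)/(d² + r² + 2dr cosθ).
d² + r² + 2dr cosθ = |CA|² = 0.0171293 m²;  d cosθ + r = -0.069912 m.
|ω_lever| = |0.1135·3.77·-0.069912| / 0.0171293 = 1.7464 rad/s.

1.75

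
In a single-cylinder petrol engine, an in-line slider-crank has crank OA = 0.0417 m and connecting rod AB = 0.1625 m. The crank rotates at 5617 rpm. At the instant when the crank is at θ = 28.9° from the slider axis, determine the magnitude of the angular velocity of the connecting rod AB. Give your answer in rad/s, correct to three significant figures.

133

ω = 588.2 rad/s (converted from 5617 rpm).
The rod makes angle φ with the slider axis where L sinφ = r sinθ; differentiating, L cosφ·φ̇ = r ω cosθ.
L cosφ = √(L² − r² sin²θ) = 0.16125 m.
|ω_rod| = r ω |cosθ| / √(L² − r² sin²θ) = 0.0417·588.2·0.87546/0.16125 = 133.17 rad/s.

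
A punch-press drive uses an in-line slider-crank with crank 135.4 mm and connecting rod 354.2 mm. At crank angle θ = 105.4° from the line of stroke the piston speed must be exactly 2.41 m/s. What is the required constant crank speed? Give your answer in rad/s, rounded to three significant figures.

20.7

For an in-line slider-crank, |v_piston| = rω|sinθ|·[1 + r cosθ/√(L² − r² sin²θ)].
With r = 0.1354 m, L = 0.3542 m, θ = 105.4°: the bracketed kinematic factor |dx/dθ| = 0.11628 m.
ω = v/|dx/dθ| = 2.41/0.11628 = 20.725 rad/s.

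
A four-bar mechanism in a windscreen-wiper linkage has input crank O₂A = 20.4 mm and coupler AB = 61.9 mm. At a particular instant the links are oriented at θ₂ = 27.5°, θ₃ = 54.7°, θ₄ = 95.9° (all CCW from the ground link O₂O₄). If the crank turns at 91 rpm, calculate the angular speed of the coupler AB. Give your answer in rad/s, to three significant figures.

4.43

ω₂ = 9.529 rad/s (from 91 rpm).
Differentiating the loop-closure r₂e^{iθ₂}+r₃e^{iθ₃}=r₁+r₄e^{iθ₄} gives r₂ω₂e^{iθ₂}+r₃ω₃e^{iθ₃}=r₄ω₄e^{iθ₄}.
Eliminating the other unknown: ω₃ = r₂ω₂ sin(θ₄−θ₂) / [r₃ sin(θ₃−θ₄)].
Numerator sine = +0.92978; denominator sine = -0.65869.
Result = 0.0204·9.529·(+0.92978) / (0.0619·(-0.65869)) = -4.4331 rad/s; magnitude 4.4331 rad/s.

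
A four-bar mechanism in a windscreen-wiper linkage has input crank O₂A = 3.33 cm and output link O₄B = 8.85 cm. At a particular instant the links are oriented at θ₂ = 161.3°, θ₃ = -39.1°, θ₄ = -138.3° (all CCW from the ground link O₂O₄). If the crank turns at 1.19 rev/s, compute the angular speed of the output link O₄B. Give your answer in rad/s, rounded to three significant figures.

0.993

ω₂ = 7.477 rad/s (from 1.19 rev/s).
Differentiating the loop-closure r₂e^{iθ₂}+r₃e^{iθ₃}=r₁+r₄e^{iθ₄} gives r₂ω₂e^{iθ₂}+r₃ω₃e^{iθ₃}=r₄ω₄e^{iθ₄}.
Eliminating the other unknown: ω₄ = r₂ω₂ sin(θ₂−θ₃) / [r₄ sin(θ₄−θ₃)].
Numerator sine = -0.34857; denominator sine = -0.98714.
Result = 0.0333·7.477·(-0.34857) / (0.0885·(-0.98714)) = +0.99344 rad/s; magnitude 0.99344 rad/s.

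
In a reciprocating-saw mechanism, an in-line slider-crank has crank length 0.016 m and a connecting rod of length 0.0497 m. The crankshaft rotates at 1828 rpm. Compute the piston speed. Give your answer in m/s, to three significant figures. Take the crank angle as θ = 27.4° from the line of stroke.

1.82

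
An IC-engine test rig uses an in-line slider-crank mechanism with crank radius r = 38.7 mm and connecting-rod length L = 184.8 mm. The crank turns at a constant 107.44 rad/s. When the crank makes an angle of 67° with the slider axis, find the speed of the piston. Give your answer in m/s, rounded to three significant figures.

ω = 107.4 rad/s
For an in-line slider-crank, x = r cosθ + √(L² − r² sin²θ), so v = −rω sinθ·[1 + r cosθ/√(L² − r² sin²θ)].
With r = 0.0387 m, L = 0.1848 m, θ = 67°: √(L² − r² sin²θ) = 0.18133 m.
v = −0.0387·107.4·0.92050·[1 + 0.0387·0.39073/0.18133] = -4.1466 m/s.
|v| = 4.1466 m/s.

4.15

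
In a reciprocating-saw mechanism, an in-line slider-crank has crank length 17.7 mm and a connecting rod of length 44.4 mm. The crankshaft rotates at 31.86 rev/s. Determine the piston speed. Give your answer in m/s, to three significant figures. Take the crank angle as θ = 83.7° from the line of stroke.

3.69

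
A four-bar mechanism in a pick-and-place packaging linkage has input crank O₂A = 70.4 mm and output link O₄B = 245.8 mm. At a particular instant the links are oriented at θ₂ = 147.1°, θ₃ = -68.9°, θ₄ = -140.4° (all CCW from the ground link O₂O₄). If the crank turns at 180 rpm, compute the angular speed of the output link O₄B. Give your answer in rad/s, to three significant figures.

ω₂ = 18.85 rad/s (from 180 rpm).
Differentiating the loop-closure r₂e^{iθ₂}+r₃e^{iθ₃}=r₁+r₄e^{iθ₄} gives r₂ω₂e^{iθ₂}+r₃ω₃e^{iθ₃}=r₄ω₄e^{iθ₄}.
Eliminating the other unknown: ω₄ = r₂ω₂ sin(θ₂−θ₃) / [r₄ sin(θ₄−θ₃)].
Numerator sine = -0.58779; denominator sine = -0.94832.
Result = 0.0704·18.85·(-0.58779) / (0.2458·(-0.94832)) = +3.3462 rad/s; magnitude 3.3462 rad/s.

3.35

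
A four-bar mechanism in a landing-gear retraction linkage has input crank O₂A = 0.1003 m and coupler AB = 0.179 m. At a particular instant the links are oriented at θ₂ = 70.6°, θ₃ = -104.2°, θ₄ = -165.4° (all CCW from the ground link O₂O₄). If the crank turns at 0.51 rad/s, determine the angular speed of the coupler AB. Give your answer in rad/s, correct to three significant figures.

0.270

ω₂ = 0.51 rad/s
Differentiating the loop-closure r₂e^{iθ₂}+r₃e^{iθ₃}=r₁+r₄e^{iθ₄} gives r₂ω₂e^{iθ₂}+r₃ω₃e^{iθ₃}=r₄ω₄e^{iθ₄}.
Eliminating the other unknown: ω₃ = r₂ω₂ sin(θ₄−θ₂) / [r₃ sin(θ₃−θ₄)].
Numerator sine = +0.82904; denominator sine = +0.87631.
Result = 0.1003·0.51·(+0.82904) / (0.179·(+0.87631)) = +0.27036 rad/s; magnitude 0.27036 rad/s.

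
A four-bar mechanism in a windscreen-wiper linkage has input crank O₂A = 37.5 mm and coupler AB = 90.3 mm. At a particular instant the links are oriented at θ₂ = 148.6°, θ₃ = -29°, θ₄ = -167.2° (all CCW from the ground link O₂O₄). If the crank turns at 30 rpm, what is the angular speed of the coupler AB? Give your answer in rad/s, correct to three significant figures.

ω₂ = 3.142 rad/s (from 30 rpm).
Differentiating the loop-closure r₂e^{iθ₂}+r₃e^{iθ₃}=r₁+r₄e^{iθ₄} gives r₂ω₂e^{iθ₂}+r₃ω₃e^{iθ₃}=r₄ω₄e^{iθ₄}.
Eliminating the other unknown: ω₃ = r₂ω₂ sin(θ₄−θ₂) / [r₃ sin(θ₃−θ₄)].
Numerator sine = +0.69717; denominator sine = +0.66653.
Result = 0.0375·3.142·(+0.69717) / (0.0903·(+0.66653)) = +1.3646 rad/s; magnitude 1.3646 rad/s.

1.36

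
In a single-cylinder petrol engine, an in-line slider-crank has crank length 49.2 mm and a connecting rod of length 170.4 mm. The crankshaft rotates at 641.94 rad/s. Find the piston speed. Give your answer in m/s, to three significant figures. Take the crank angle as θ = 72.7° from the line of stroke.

ω = 641.9 rad/s
For an in-line slider-crank, x = r cosθ + √(L² − r² sin²θ), so v = −rω sinθ·[1 + r cosθ/√(L² − r² sin²θ)].
With r = 0.0492 m, L = 0.1704 m, θ = 72.7°: √(L² − r² sin²θ) = 0.1638 m.
v = −0.0492·641.9·0.95476·[1 + 0.0492·0.29737/0.1638] = -32.848 m/s.
|v| = 32.848 m/s.

32.8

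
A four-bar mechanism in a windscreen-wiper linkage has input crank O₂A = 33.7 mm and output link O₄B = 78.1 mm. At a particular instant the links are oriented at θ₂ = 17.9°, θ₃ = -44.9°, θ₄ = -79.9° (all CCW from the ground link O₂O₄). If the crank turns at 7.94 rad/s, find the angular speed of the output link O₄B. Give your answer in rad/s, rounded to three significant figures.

5.31

ω₂ = 7.94 rad/s
Differentiating the loop-closure r₂e^{iθ₂}+r₃e^{iθ₃}=r₁+r₄e^{iθ₄} gives r₂ω₂e^{iθ₂}+r₃ω₃e^{iθ₃}=r₄ω₄e^{iθ₄}.
Eliminating the other unknown: ω₄ = r₂ω₂ sin(θ₂−θ₃) / [r₄ sin(θ₄−θ₃)].
Numerator sine = +0.88942; denominator sine = -0.57358.
Result = 0.0337·7.94·(+0.88942) / (0.0781·(-0.57358)) = -5.3127 rad/s; magnitude 5.3127 rad/s.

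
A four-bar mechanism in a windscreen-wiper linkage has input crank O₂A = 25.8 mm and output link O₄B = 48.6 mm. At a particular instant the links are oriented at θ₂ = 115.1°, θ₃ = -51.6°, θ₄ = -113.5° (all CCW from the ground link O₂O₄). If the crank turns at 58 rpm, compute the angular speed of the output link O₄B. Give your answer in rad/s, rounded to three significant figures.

ω₂ = 6.074 rad/s (from 58 rpm).
Differentiating the loop-closure r₂e^{iθ₂}+r₃e^{iθ₃}=r₁+r₄e^{iθ₄} gives r₂ω₂e^{iθ₂}+r₃ω₃e^{iθ₃}=r₄ω₄e^{iθ₄}.
Eliminating the other unknown: ω₄ = r₂ω₂ sin(θ₂−θ₃) / [r₄ sin(θ₄−θ₃)].
Numerator sine = +0.23005; denominator sine = -0.88213.
Result = 0.0258·6.074·(+0.23005) / (0.0486·(-0.88213)) = -0.84087 rad/s; magnitude 0.84087 rad/s.

0.841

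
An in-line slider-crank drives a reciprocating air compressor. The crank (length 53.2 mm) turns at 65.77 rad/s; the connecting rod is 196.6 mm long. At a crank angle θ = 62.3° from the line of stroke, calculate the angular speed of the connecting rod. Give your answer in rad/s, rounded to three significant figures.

ω = 65.77 rad/s
The rod makes angle φ with the slider axis where L sinφ = r sinθ; differentiating, L cosφ·φ̇ = r ω cosθ.
L cosφ = √(L² − r² sin²θ) = 0.19087 m.
|ω_rod| = r ω |cosθ| / √(L² − r² sin²θ) = 0.0532·65.77·0.46484/0.19087 = 8.5211 rad/s.

8.52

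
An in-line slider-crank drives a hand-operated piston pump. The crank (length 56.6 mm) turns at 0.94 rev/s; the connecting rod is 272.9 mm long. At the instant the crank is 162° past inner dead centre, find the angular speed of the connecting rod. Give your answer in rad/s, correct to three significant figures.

1.17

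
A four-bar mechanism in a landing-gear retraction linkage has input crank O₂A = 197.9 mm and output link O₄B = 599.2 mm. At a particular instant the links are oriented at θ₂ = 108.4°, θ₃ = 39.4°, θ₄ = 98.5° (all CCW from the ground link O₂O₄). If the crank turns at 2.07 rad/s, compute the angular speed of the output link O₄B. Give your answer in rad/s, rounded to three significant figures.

ω₂ = 2.07 rad/s
Differentiating the loop-closure r₂e^{iθ₂}+r₃e^{iθ₃}=r₁+r₄e^{iθ₄} gives r₂ω₂e^{iθ₂}+r₃ω₃e^{iθ₃}=r₄ω₄e^{iθ₄}.
Eliminating the other unknown: ω₄ = r₂ω₂ sin(θ₂−θ₃) / [r₄ sin(θ₄−θ₃)].
Numerator sine = +0.93358; denominator sine = +0.85806.
Result = 0.1979·2.07·(+0.93358) / (0.5992·(+0.85806)) = +0.74383 rad/s; magnitude 0.74383 rad/s.

0.744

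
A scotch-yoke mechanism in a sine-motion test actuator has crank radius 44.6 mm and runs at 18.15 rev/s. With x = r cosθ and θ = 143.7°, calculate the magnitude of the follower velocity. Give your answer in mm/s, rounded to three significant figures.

3010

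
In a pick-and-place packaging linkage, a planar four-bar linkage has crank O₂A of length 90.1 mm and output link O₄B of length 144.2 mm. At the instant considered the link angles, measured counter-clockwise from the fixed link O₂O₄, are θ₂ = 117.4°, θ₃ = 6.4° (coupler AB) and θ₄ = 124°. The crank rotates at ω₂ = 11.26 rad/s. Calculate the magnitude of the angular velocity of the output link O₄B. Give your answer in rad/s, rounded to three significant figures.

ω₂ = 11.26 rad/s
Differentiating the loop-closure r₂e^{iθ₂}+r₃e^{iθ₃}=r₁+r₄e^{iθ₄} gives r₂ω₂e^{iθ₂}+r₃ω₃e^{iθ₃}=r₄ω₄e^{iθ₄}.
Eliminating the other unknown: ω₄ = r₂ω₂ sin(θ₂−θ₃) / [r₄ sin(θ₄−θ₃)].
Numerator sine = +0.93358; denominator sine = +0.88620.
Result = 0.0901·11.26·(+0.93358) / (0.1442·(+0.88620)) = +7.4117 rad/s; magnitude 7.4117 rad/s.

7.41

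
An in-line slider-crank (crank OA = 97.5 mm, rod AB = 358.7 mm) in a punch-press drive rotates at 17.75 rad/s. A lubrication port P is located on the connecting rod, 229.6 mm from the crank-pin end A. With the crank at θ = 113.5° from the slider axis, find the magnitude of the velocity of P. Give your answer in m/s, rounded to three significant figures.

1.49

ω = 17.75 rad/s.  Crank-pin speed |V_A| = rω = 1.7306 m/s, perpendicular to OA.
Rod angle: sinφ = −(r/L) sinθ ⇒ φ = -14.434°; ω_rod = −rω cosθ/√(L²−r²sin²θ) = +1.9866 rad/s.
V_P = V_A + ω_rod × AP, with AP = 0.2296 m along the rod.
Components: V_Px = −rω sinθ − a·ω_rod·sinφ = -1.4734 m/s;  V_Py = rω cosθ + a·ω_rod·cosφ = -0.24837 m/s.
|V_P| = √(V_Px² + V_Py²) = 1.4942 m/s.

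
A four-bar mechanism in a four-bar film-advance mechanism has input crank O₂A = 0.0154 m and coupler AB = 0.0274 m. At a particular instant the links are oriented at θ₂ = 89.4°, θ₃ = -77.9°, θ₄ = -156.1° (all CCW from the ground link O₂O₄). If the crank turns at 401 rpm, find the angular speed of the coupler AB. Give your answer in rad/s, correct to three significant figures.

ω₂ = 41.99 rad/s (from 401 rpm).
Differentiating the loop-closure r₂e^{iθ₂}+r₃e^{iθ₃}=r₁+r₄e^{iθ₄} gives r₂ω₂e^{iθ₂}+r₃ω₃e^{iθ₃}=r₄ω₄e^{iθ₄}.
Eliminating the other unknown: ω₃ = r₂ω₂ sin(θ₄−θ₂) / [r₃ sin(θ₃−θ₄)].
Numerator sine = +0.90996; denominator sine = +0.97887.
Result = 0.0154·41.99·(+0.90996) / (0.0274·(+0.97887)) = +21.94 rad/s; magnitude 21.94 rad/s.

21.9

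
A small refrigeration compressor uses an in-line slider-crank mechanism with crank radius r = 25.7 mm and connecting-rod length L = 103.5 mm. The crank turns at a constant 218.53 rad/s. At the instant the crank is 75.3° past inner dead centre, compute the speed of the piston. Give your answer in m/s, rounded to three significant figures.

5.79

ω = 218.5 rad/s
For an in-line slider-crank, x = r cosθ + √(L² − r² sin²θ), so v = −rω sinθ·[1 + r cosθ/√(L² − r² sin²θ)].
With r = 0.0257 m, L = 0.1035 m, θ = 75.3°: √(L² − r² sin²θ) = 0.10047 m.
v = −0.0257·218.5·0.96727·[1 + 0.0257·0.25376/0.10047] = -5.785 m/s.
|v| = 5.785 m/s.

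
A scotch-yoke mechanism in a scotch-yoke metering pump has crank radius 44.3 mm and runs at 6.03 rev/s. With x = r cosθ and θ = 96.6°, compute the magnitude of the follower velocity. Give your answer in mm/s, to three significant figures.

ω = 37.89 rad/s (from 6.03 rev/s).
x = r cosθ ⇒ ẋ = −rω sinθ.
|v| = rω|sinθ| = 0.0443·37.89·|sin 96.6°| = 1.6673 m/s = 1667.3 mm/s.

1670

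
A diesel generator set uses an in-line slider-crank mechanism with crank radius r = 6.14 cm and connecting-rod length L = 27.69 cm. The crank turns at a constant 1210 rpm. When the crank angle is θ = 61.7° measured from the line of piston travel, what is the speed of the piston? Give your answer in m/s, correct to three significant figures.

ω = 2π·1210/60 = 126.7 rad/s
For an in-line slider-crank, x = r cosθ + √(L² − r² sin²θ), so v = −rω sinθ·[1 + r cosθ/√(L² − r² sin²θ)].
With r = 0.0614 m, L = 0.2769 m, θ = 61.7°: √(L² − r² sin²θ) = 0.27157 m.
v = −0.0614·126.7·0.88048·[1 + 0.0614·0.47409/0.27157] = -7.5844 m/s.
|v| = 7.5844 m/s.

7.58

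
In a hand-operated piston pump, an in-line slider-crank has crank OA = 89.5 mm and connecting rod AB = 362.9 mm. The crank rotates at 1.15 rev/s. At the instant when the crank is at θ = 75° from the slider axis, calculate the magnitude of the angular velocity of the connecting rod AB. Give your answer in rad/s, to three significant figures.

ω = 7.226 rad/s (converted from 1.15 rev/s).
The rod makes angle φ with the slider axis where L sinφ = r sinθ; differentiating, L cosφ·φ̇ = r ω cosθ.
L cosφ = √(L² − r² sin²θ) = 0.35245 m.
|ω_rod| = r ω |cosθ| / √(L² − r² sin²θ) = 0.0895·7.226·0.25882/0.35245 = 0.47489 rad/s.

0.475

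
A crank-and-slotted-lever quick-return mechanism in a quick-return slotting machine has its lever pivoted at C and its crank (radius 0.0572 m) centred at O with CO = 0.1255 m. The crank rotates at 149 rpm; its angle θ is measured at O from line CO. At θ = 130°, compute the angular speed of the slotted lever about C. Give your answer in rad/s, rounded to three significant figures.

2.14

ω = 15.6 rad/s (from 149 rpm).
Crank pin A relative to C: A = (d + r cosθ, r sinθ); lever angle φ = atan2(r sinθ, d + r cosθ).
Differentiating tanφ: φ̇ = rω(d cosθ + r)/(d² + r² + 2dr cosθ).
d² + r² + 2dr cosθ = |CA|² = 0.00979346 m²;  d cosθ + r = -0.02347 m.
|ω_lever| = |0.0572·15.6·-0.02347| / 0.00979346 = 2.1389 rad/s.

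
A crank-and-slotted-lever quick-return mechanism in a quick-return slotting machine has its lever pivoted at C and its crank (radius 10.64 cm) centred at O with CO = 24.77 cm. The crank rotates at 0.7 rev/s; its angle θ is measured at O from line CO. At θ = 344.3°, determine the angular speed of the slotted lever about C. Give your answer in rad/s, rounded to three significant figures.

ω = 4.398 rad/s (from 0.7 rev/s).
Crank pin A relative to C: A = (d + r cosθ, r sinθ); lever angle φ = atan2(r sinθ, d + r cosθ).
Differentiating tanφ: φ̇ = rω(d cosθ + r)/(d² + r² + 2dr cosθ).
d² + r² + 2dr cosθ = |CA|² = 0.12342 m²;  d cosθ + r = +0.34486 m.
|ω_lever| = |0.1064·4.398·+0.34486| / 0.12342 = 1.3076 rad/s.

1.31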